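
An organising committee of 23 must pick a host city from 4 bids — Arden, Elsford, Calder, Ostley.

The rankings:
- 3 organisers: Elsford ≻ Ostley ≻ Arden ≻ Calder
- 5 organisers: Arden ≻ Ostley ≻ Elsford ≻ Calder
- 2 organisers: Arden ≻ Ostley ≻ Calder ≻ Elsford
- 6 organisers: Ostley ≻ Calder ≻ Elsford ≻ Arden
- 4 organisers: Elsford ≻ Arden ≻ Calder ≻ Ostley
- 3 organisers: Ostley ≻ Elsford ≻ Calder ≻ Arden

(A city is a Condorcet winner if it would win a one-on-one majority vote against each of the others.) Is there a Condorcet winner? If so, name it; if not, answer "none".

Check each pair by majority over 23 ballots:
Arden vs Elsford: Elsford wins 16–7.
Arden vs Calder: Arden wins 14–9.
Arden–Ostley: Ostley 12–11.
Elsford–Calder: Elsford 15–8.
Elsford vs Ostley: Ostley, 16–7.
Calder vs Ostley: Ostley, 19–4.
Only Ostley has no losses; Ostley is the Condorcet winner.

Ostley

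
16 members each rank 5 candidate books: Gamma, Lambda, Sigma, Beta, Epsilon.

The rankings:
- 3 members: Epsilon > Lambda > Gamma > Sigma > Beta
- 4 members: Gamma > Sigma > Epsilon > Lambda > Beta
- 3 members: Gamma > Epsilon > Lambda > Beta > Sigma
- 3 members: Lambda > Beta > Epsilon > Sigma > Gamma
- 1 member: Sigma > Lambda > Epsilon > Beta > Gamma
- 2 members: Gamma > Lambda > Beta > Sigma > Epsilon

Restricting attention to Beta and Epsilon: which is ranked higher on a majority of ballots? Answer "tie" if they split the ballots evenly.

Epsilon

Ballots ranking Beta above Epsilon: 3 + 2 = 5.
Ballots ranking Epsilon above Beta: 16 − 5 = 11.
Epsilon wins the head-to-head 11–5.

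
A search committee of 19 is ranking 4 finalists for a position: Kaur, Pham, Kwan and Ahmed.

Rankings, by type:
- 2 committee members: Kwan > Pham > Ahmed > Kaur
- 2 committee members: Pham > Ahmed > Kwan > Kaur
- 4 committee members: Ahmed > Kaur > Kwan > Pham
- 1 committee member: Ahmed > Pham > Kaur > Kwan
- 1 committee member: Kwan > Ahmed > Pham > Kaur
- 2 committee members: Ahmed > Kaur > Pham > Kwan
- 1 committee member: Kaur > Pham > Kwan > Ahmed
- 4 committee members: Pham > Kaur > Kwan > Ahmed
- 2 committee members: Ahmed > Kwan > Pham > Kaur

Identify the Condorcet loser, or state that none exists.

Head-to-head results (19 committee members):
Kaur vs Pham: Kaur is ranked higher on 4+2+1 = 7 ballots, Pham on 12. Pham wins 12–7.
Kaur vs Kwan: Kaur, 12–7.
Kaur vs Ahmed: Ahmed, 14–5.
Pham vs Kwan: Pham, 10–9.
Pham vs Ahmed: Ahmed, 10–9.
Kwan vs Ahmed: 2+1+1+4 = 8 for Kwan, 11 for Ahmed — Ahmed by 11–8.
Only Kwan has no wins; Kwan is the Condorcet loser.

Kwan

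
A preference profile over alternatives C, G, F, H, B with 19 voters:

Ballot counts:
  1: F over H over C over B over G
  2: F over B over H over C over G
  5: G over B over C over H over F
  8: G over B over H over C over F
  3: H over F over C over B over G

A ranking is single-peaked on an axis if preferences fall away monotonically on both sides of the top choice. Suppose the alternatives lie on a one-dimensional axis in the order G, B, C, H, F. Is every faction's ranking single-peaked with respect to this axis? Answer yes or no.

Axis positions: G=1, B=2, C=3, H=4, F=5.
Faction 1 (peak F at position 5): ranking walks positions 5-4-3-2-1, expanding outward from the peak — single-peaked.
Faction 2: ranking walks positions 5-2-4-3-1; B is ranked above H even though H lies between B and the peak F on the axis — preferences dip and rise again. Not single-peaked.
Faction 3 (peak G at position 1): ranking walks positions 1-2-3-4-5, expanding outward from the peak — single-peaked.
Faction 4: ranking walks positions 1-2-4-3-5; H is ranked above C even though C lies between H and the peak G on the axis — preferences dip and rise again. Not single-peaked.
Faction 5 (peak H at position 4): ranking walks positions 4-5-3-2-1, expanding outward from the peak — single-peaked.
Faction 2 violates single-peakedness, so the profile is not single-peaked on this axis.

no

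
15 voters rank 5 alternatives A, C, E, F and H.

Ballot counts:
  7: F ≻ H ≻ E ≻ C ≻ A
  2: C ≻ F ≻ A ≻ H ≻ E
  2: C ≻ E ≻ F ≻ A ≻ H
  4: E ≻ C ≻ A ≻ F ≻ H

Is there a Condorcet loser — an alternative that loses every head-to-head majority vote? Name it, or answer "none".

Pairwise majorities:
A vs C: A preferred on 0 ballots; C wins 15–0.
A vs E: 2 for A, 13 for E — E by 13–2.
A–F: F 11–4.
A vs H: 8 to 7, A.
C vs E: E wins 11–4.
C vs F: C is ranked higher on 2+2+4 = 8 ballots, F on 7. C wins 8–7.
C vs H: C, 8–7.
E vs F: E preferred on 2+4 = 6 ballots; F wins 9–6.
E vs H: H, 9–6.
F vs H: F preferred on 7+2+2+4 = 15 ballots; F wins 15–0.
Every alternative wins at least one matchup (A beats H; C beats A; E beats A; F beats A; H beats E), so there is no Condorcet loser.

none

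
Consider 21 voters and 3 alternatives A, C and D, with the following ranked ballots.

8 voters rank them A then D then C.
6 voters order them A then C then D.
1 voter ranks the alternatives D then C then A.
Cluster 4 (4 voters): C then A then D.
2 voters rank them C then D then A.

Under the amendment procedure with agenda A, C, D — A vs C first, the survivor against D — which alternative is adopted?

Round 1: A vs C — 14–7, A advances.
Round 2: A vs D — 18–3, A advances.
A survives the agenda.

A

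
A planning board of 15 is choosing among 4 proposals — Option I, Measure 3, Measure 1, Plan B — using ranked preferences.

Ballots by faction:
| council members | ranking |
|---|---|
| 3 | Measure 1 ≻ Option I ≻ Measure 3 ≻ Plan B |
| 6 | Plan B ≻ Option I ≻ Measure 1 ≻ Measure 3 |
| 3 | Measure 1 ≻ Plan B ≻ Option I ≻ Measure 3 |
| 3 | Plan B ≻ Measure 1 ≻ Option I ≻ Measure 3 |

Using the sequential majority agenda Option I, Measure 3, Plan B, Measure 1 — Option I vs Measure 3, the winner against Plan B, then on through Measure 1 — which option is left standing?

Round 1: Option I vs Measure 3 — 15–0, Option I advances.
Round 2: Option I vs Plan B — 3–12, Plan B advances.
Round 3: Plan B vs Measure 1 — 9–6, Plan B advances.
Plan B survives the agenda.

Plan B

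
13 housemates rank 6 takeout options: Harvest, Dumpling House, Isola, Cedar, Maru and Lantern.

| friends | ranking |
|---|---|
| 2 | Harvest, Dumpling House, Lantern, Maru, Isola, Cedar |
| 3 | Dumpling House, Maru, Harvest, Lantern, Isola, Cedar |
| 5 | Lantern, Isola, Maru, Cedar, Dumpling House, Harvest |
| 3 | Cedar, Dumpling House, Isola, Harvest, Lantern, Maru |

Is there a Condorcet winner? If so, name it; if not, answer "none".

Head-to-head results (13 friends):
Harvest vs Dumpling House: 2 to 11, Dumpling House.
Harvest vs Isola: Harvest is ranked higher on 2+3 = 5 ballots, Isola on 8. Isola wins 8–5.
Harvest vs Cedar: 5 to 8, Cedar.
Harvest vs Maru: Harvest is ranked higher on 2+3 = 5 ballots, Maru on 8. Maru wins 8–5.
Harvest vs Lantern: Harvest preferred on 2+3+3 = 8 ballots; Harvest wins 8–5.
Dumpling House vs Isola: Dumpling House is ranked higher on 2+3+3 = 8 ballots, Isola on 5. Dumpling House wins 8–5.
Dumpling House vs Cedar: Dumpling House preferred on 2+3 = 5 ballots; Cedar wins 8–5.
Dumpling House vs Maru: 2+3+3 = 8 for Dumpling House, 5 for Maru — Dumpling House by 8–5.
Dumpling House vs Lantern: 2+3+3 = 8 for Dumpling House, 5 for Lantern — Dumpling House by 8–5.
Isola vs Cedar: 10 to 3, Isola.
Isola vs Maru: Isola is ranked higher on 5+3 = 8 ballots, Maru on 5. Isola wins 8–5.
Isola vs Lantern: Isola preferred on 3 ballots; Lantern wins 10–3.
Cedar vs Maru: Cedar is ranked higher on 3 ballots, Maru on 10. Maru wins 10–3.
Cedar vs Lantern: 3 to 10, Lantern.
Maru vs Lantern: 3 for Maru, 10 for Lantern — Lantern by 10–3.
No restaurant is unbeaten: Harvest loses to Dumpling House; Dumpling House loses to Cedar; Isola loses to Dumpling House; Cedar loses to Isola; Maru loses to Dumpling House; Lantern loses to Harvest. In particular Harvest → Lantern → Isola → Harvest is a majority cycle — no Condorcet winner exists.

none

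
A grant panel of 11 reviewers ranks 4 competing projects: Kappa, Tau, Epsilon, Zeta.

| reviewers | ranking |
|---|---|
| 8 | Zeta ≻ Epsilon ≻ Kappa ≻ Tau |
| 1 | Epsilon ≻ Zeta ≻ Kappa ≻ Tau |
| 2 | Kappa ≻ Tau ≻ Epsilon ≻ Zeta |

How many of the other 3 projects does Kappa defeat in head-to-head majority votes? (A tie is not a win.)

1

Kappa against each rival (11 reviewers):
Kappa vs Tau: 11 to 0, Kappa.
Kappa vs Epsilon: 2 to 9, Epsilon.
Kappa–Zeta: Zeta 9–2.
Kappa beats Tau; loses to Epsilon, Zeta — 1 pairwise win.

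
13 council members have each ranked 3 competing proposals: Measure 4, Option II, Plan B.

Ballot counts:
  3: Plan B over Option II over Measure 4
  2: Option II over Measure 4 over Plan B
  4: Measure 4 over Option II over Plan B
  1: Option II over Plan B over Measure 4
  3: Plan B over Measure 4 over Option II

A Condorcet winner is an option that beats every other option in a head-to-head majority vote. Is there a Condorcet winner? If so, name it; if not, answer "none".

none

Pairwise majorities:
Measure 4 vs Option II: Measure 4 wins 7–6.
Measure 4 vs Plan B: 6 to 7, Plan B.
Option II vs Plan B: 7 to 6, Option II.
Every option loses at least once (Measure 4 loses to Plan B; Option II loses to Measure 4; Plan B loses to Option II). The majority relation contains the cycle Measure 4 beats Option II beats Plan B beats Measure 4, so there is no Condorcet winner.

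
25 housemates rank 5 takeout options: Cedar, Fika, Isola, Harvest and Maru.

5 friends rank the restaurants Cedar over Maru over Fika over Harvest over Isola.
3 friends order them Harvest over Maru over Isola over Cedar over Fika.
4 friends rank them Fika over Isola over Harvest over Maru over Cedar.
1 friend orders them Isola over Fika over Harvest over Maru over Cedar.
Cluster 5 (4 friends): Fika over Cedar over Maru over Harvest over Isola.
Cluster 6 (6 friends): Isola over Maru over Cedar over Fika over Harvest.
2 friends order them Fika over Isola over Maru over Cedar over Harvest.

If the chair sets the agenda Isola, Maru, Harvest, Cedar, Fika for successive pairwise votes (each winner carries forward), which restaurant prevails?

Round 1: Isola vs Maru — 13–12, Isola advances.
Round 2: Isola vs Harvest — 13–12, Isola advances.
Round 3: Isola vs Cedar — 16–9, Isola advances.
Round 4: Isola vs Fika — 10–15, Fika advances.
Fika survives the agenda.

Fika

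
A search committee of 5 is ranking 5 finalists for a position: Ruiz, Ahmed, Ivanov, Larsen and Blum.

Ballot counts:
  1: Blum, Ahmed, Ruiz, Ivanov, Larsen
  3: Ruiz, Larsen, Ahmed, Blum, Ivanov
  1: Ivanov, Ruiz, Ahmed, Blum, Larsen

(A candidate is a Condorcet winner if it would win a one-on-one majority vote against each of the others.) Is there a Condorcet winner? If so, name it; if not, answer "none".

Head-to-head results (5 committee members):
Ruiz vs Ahmed: Ruiz is ranked higher on 3+1 = 4 ballots, Ahmed on 1. Ruiz wins 4–1.
Ruiz vs Ivanov: 1+3 = 4 for Ruiz, 1 for Ivanov — Ruiz by 4–1.
Ruiz vs Larsen: 5 to 0, Ruiz.
Ruiz vs Blum: Ruiz is ranked higher on 3+1 = 4 ballots, Blum on 1. Ruiz wins 4–1.
Ahmed vs Ivanov: Ahmed, 4–1.
Ahmed vs Larsen: Larsen wins 3–2.
Ahmed vs Blum: Ahmed is ranked higher on 3+1 = 4 ballots, Blum on 1. Ahmed wins 4–1.
Ivanov vs Larsen: Ivanov preferred on 1+1 = 2 ballots; Larsen wins 3–2.
Ivanov–Blum: Blum 4–1.
Larsen vs Blum: Larsen wins 3–2.
Ruiz defeats every rival head-to-head and is the Condorcet winner.

Ruiz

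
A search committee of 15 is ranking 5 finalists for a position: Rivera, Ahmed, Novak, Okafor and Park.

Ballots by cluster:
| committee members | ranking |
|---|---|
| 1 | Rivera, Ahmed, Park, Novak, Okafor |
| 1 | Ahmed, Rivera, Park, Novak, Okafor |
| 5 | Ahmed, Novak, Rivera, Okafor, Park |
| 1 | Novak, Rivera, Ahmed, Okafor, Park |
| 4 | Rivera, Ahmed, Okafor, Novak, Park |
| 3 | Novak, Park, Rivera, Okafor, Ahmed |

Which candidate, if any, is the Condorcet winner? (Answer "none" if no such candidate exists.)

none

Head-to-head results (15 committee members):
Rivera vs Ahmed: 1+1+4+3 = 9 for Rivera, 6 for Ahmed — Rivera by 9–6.
Rivera–Novak: Novak 9–6.
Rivera vs Okafor: 1+1+5+1+4+3 = 15 for Rivera, 0 for Okafor — Rivera by 15–0.
Rivera–Park: Rivera 12–3.
Ahmed vs Novak: 1+1+5+4 = 11 for Ahmed, 4 for Novak — Ahmed by 11–4.
Ahmed vs Okafor: Ahmed, 12–3.
Ahmed vs Park: 1+1+5+1+4 = 12 for Ahmed, 3 for Park — Ahmed by 12–3.
Novak vs Okafor: 1+1+5+1+3 = 11 for Novak, 4 for Okafor — Novak by 11–4.
Novak vs Park: Novak, 13–2.
Okafor–Park: Okafor 10–5.
Each candidate drops at least one matchup (Rivera loses to Novak; Ahmed loses to Rivera; Novak loses to Ahmed; Okafor loses to Rivera; Park loses to Rivera); the cycle Rivera beats Ahmed beats Novak beats Rivera rules out a Condorcet winner.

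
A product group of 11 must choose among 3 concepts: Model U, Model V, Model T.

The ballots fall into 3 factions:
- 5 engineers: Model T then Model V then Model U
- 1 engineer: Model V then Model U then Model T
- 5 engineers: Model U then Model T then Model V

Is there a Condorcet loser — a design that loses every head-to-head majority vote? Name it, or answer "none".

none

Pairwise majorities:
Model U vs Model V: Model U preferred on 5 ballots; Model V wins 6–5.
Model U vs Model T: 1+5 = 6 for Model U, 5 for Model T — Model U by 6–5.
Model V–Model T: Model T 10–1.
Every design wins at least one matchup (Model U beats Model T; Model V beats Model U; Model T beats Model V), so there is no Condorcet loser.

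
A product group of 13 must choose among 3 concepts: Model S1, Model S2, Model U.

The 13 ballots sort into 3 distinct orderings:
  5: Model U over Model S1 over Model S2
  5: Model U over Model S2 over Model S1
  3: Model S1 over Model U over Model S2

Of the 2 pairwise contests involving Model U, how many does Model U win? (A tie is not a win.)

Model U against each rival (13 engineers):
Model U vs Model S1: 10 to 3, Model U.
Model U–Model S2: Model U 13–0.
Model U beats Model S1, Model S2 — 2 pairwise wins.

2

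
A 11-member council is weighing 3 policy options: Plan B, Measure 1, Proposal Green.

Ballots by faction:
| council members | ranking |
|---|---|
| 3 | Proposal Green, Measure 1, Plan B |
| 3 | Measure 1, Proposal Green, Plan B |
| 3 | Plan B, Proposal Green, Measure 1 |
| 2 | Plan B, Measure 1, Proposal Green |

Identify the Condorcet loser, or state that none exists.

Pairwise majorities:
Plan B vs Measure 1: Plan B is ranked higher on 3+2 = 5 ballots, Measure 1 on 6. Measure 1 wins 6–5.
Plan B vs Proposal Green: Plan B is ranked higher on 3+2 = 5 ballots, Proposal Green on 6. Proposal Green wins 6–5.
Measure 1 vs Proposal Green: Measure 1 is ranked higher on 3+2 = 5 ballots, Proposal Green on 6. Proposal Green wins 6–5.
Plan B is beaten in every head-to-head and is the Condorcet loser.

Plan B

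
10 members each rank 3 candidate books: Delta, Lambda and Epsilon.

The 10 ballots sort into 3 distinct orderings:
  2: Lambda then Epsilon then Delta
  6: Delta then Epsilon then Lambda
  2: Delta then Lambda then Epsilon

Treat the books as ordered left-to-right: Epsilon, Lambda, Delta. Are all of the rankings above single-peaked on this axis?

no

Axis positions: Epsilon=1, Lambda=2, Delta=3.
Type 1 (peak Lambda at position 2): ranking walks positions 2-1-3, expanding outward from the peak — single-peaked.
Type 2: ranking walks positions 3-1-2; Epsilon is ranked above Lambda even though Lambda lies between Epsilon and the peak Delta on the axis — preferences dip and rise again. Not single-peaked.
Type 3 (peak Delta at position 3): ranking walks positions 3-2-1, expanding outward from the peak — single-peaked.
Type 2 violates single-peakedness, so the profile is not single-peaked on this axis.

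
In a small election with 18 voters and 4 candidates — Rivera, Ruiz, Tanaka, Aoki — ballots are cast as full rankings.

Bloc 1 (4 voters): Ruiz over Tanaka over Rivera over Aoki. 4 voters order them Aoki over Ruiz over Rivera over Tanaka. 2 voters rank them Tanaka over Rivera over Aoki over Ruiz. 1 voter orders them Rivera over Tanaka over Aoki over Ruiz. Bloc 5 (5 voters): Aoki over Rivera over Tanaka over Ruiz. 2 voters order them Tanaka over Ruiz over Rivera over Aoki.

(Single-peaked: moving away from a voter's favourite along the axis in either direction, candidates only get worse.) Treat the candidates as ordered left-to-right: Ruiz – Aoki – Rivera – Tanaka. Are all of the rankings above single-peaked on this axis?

Axis positions: Ruiz=1, Aoki=2, Rivera=3, Tanaka=4.
Bloc 1: ranking walks positions 1-4-3-2; Tanaka is ranked above Aoki even though Aoki lies between Tanaka and the peak Ruiz on the axis — preferences dip and rise again. Not single-peaked.
Bloc 2 (peak Aoki at position 2): ranking walks positions 2-1-3-4, expanding outward from the peak — single-peaked.
Bloc 3 (peak Tanaka at position 4): ranking walks positions 4-3-2-1, expanding outward from the peak — single-peaked.
Bloc 4 (peak Rivera at position 3): ranking walks positions 3-4-2-1, expanding outward from the peak — single-peaked.
Bloc 5 (peak Aoki at position 2): ranking walks positions 2-3-4-1, expanding outward from the peak — single-peaked.
Bloc 6: ranking walks positions 4-1-3-2; Ruiz is ranked above Rivera even though Rivera lies between Ruiz and the peak Tanaka on the axis — preferences dip and rise again. Not single-peaked.
Bloc 1 violates single-peakedness, so the profile is not single-peaked on this axis.

no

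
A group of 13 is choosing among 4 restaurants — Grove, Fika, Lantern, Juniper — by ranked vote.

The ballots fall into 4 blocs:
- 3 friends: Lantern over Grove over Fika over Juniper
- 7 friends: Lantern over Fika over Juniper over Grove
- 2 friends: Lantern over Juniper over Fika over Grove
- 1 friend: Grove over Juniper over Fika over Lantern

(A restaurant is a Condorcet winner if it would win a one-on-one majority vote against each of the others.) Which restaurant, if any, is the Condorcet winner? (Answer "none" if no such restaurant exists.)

Lantern

Pairwise majorities:
Grove vs Fika: 3+1 = 4 for Grove, 9 for Fika — Fika by 9–4.
Grove vs Lantern: Grove is ranked higher on 1 ballot, Lantern on 12. Lantern wins 12–1.
Grove vs Juniper: Grove preferred on 3+1 = 4 ballots; Juniper wins 9–4.
Fika vs Lantern: Fika preferred on 1 ballot; Lantern wins 12–1.
Fika vs Juniper: 3+7 = 10 for Fika, 3 for Juniper — Fika by 10–3.
Lantern vs Juniper: 3+7+2 = 12 for Lantern, 1 for Juniper — Lantern by 12–1.
Lantern defeats every rival head-to-head and is the Condorcet winner.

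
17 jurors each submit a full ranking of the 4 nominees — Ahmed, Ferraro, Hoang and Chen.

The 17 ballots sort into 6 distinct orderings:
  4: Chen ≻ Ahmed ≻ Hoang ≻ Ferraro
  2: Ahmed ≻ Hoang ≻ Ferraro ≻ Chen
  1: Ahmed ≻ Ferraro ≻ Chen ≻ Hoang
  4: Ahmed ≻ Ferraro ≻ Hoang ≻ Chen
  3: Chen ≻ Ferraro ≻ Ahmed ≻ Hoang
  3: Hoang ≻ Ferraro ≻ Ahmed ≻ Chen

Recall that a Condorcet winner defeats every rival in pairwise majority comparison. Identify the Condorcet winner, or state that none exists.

Ahmed

Check each pair by majority over 17 ballots:
Ahmed vs Ferraro: Ahmed, 11–6.
Ahmed vs Hoang: Ahmed wins 14–3.
Ahmed vs Chen: Ahmed wins 10–7.
Ferraro vs Hoang: Hoang wins 9–8.
Ferraro vs Chen: Ferraro, 10–7.
Hoang vs Chen: Hoang, 9–8.
Ahmed beats each of Ferraro, Hoang, Chen — Ahmed is the Condorcet winner.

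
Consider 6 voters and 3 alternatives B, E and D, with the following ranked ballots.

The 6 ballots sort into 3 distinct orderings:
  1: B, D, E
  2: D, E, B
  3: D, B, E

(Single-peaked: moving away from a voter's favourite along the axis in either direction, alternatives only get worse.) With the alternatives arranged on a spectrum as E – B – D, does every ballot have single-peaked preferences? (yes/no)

no

Axis positions: E=1, B=2, D=3.
Faction 1 (peak B at position 2): ranking walks positions 2-3-1, expanding outward from the peak — single-peaked.
Faction 2: ranking walks positions 3-1-2; E is ranked above B even though B lies between E and the peak D on the axis — preferences dip and rise again. Not single-peaked.
Faction 3 (peak D at position 3): ranking walks positions 3-2-1, expanding outward from the peak — single-peaked.
Faction 2 violates single-peakedness, so the profile is not single-peaked on this axis.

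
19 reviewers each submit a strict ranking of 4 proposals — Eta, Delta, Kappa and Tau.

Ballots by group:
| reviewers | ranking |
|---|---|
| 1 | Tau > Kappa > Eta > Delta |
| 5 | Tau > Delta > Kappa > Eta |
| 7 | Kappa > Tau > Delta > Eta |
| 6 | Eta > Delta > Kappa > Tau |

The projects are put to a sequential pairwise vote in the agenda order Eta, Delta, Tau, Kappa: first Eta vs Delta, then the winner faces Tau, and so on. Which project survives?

Round 1: Eta vs Delta — 7–12, Delta advances.
Round 2: Delta vs Tau — 6–13, Tau advances.
Round 3: Tau vs Kappa — 6–13, Kappa advances.
Kappa survives the agenda.

Kappa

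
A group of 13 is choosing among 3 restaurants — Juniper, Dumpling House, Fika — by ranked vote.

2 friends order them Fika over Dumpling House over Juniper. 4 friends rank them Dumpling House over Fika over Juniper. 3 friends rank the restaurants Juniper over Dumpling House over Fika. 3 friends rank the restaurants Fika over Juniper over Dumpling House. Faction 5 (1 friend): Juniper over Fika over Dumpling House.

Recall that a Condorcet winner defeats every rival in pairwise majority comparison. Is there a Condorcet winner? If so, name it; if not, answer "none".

Check each pair by majority over 13 ballots:
Juniper vs Dumpling House: 7 to 6, Juniper.
Juniper vs Fika: Fika wins 9–4.
Dumpling House vs Fika: 4+3 = 7 for Dumpling House, 6 for Fika — Dumpling House by 7–6.
Each restaurant drops at least one matchup (Juniper loses to Fika; Dumpling House loses to Juniper; Fika loses to Dumpling House); the cycle Juniper beats Dumpling House beats Fika beats Juniper rules out a Condorcet winner.

none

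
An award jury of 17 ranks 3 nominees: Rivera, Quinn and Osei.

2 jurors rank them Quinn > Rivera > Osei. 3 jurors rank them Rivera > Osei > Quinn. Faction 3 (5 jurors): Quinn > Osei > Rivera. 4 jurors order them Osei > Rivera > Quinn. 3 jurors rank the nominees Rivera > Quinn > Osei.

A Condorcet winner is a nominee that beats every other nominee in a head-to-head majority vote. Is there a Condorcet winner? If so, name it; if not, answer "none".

Check each pair by majority over 17 ballots:
Rivera vs Quinn: Rivera wins 10–7.
Rivera vs Osei: Osei, 9–8.
Quinn vs Osei: Quinn, 10–7.
Every nominee loses at least once (Rivera loses to Osei; Quinn loses to Rivera; Osei loses to Quinn). The majority relation contains the cycle Rivera > Quinn > Osei > Rivera, so there is no Condorcet winner.

none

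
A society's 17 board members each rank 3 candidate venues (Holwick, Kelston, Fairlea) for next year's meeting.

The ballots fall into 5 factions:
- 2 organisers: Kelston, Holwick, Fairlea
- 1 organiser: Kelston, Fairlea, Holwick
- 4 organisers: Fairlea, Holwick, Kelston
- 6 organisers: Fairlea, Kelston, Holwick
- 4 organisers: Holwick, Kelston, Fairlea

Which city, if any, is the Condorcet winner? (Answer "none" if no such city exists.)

Fairlea

Check each pair by majority over 17 ballots:
Holwick vs Kelston: 8 to 9, Kelston.
Holwick vs Fairlea: Fairlea wins 11–6.
Kelston vs Fairlea: Fairlea, 10–7.
Fairlea defeats every rival head-to-head and is the Condorcet winner.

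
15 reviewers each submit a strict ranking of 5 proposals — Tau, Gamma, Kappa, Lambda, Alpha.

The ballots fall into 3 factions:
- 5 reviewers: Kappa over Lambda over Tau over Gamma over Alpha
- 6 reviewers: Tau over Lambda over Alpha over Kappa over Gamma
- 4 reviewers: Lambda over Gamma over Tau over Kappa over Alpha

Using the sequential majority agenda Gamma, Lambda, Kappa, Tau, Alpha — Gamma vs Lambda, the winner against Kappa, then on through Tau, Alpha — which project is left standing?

Round 1: Gamma vs Lambda — 0–15, Lambda advances.
Round 2: Lambda vs Kappa — 10–5, Lambda advances.
Round 3: Lambda vs Tau — 9–6, Lambda advances.
Round 4: Lambda vs Alpha — 15–0, Lambda advances.
Lambda survives the agenda.

Lambda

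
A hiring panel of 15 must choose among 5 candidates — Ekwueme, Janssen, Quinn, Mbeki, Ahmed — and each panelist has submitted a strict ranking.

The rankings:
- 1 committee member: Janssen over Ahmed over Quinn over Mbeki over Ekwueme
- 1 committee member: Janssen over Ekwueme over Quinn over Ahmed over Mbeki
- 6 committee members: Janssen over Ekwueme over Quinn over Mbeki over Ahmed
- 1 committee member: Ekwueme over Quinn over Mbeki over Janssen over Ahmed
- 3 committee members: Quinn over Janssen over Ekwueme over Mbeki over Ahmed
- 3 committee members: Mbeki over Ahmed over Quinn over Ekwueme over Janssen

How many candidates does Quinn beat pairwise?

2

Quinn against each rival (15 committee members):
Quinn vs Ekwueme: Quinn preferred on 1+3+3 = 7 ballots; Ekwueme wins 8–7.
Quinn vs Janssen: Janssen, 8–7.
Quinn vs Mbeki: 1+1+6+1+3 = 12 for Quinn, 3 for Mbeki — Quinn by 12–3.
Quinn vs Ahmed: 11 to 4, Quinn.
Quinn beats Mbeki, Ahmed; loses to Ekwueme, Janssen — 2 pairwise wins.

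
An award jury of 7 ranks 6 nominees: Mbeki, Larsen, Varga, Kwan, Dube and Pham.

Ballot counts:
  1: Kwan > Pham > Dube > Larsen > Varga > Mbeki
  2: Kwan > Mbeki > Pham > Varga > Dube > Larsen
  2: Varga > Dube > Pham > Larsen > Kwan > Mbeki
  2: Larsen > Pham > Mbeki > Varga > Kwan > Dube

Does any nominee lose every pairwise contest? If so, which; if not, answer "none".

none

Head-to-head results (7 jurors):
Mbeki vs Larsen: Larsen wins 5–2.
Mbeki vs Varga: Mbeki wins 4–3.
Mbeki vs Kwan: 2 for Mbeki, 5 for Kwan — Kwan by 5–2.
Mbeki–Dube: Mbeki 4–3.
Mbeki vs Pham: Pham wins 5–2.
Larsen–Varga: Varga 4–3.
Larsen vs Kwan: 2+2 = 4 for Larsen, 3 for Kwan — Larsen by 4–3.
Larsen vs Dube: Dube wins 5–2.
Larsen vs Pham: 2 to 5, Pham.
Varga vs Kwan: 4 to 3, Varga.
Varga vs Dube: Varga preferred on 2+2+2 = 6 ballots; Varga wins 6–1.
Varga vs Pham: Pham wins 5–2.
Kwan vs Dube: Kwan is ranked higher on 1+2+2 = 5 ballots, Dube on 2. Kwan wins 5–2.
Kwan vs Pham: Pham wins 4–3.
Dube vs Pham: Pham, 5–2.
Every nominee wins at least one matchup (Mbeki beats Varga; Larsen beats Mbeki; Varga beats Larsen; Kwan beats Mbeki; Dube beats Larsen; Pham beats Mbeki), so there is no Condorcet loser.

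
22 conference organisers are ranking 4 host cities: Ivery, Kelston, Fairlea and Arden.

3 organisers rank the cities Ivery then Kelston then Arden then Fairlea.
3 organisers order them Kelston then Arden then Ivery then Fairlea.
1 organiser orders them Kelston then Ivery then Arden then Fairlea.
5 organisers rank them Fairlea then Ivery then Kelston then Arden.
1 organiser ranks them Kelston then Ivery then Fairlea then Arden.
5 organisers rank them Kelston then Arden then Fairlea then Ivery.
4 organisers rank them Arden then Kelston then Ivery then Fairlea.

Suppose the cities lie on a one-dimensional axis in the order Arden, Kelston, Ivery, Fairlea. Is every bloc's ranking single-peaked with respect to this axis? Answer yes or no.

no

Axis positions: Arden=1, Kelston=2, Ivery=3, Fairlea=4.
Bloc 1 (peak Ivery at position 3): ranking walks positions 3-2-1-4, expanding outward from the peak — single-peaked.
Bloc 2 (peak Kelston at position 2): ranking walks positions 2-1-3-4, expanding outward from the peak — single-peaked.
Bloc 3 (peak Kelston at position 2): ranking walks positions 2-3-1-4, expanding outward from the peak — single-peaked.
Bloc 4 (peak Fairlea at position 4): ranking walks positions 4-3-2-1, expanding outward from the peak — single-peaked.
Bloc 5 (peak Kelston at position 2): ranking walks positions 2-3-4-1, expanding outward from the peak — single-peaked.
Bloc 6: ranking walks positions 2-1-4-3; Fairlea is ranked above Ivery even though Ivery lies between Fairlea and the peak Kelston on the axis — preferences dip and rise again. Not single-peaked.
Bloc 7 (peak Arden at position 1): ranking walks positions 1-2-3-4, expanding outward from the peak — single-peaked.
Bloc 6 violates single-peakedness, so the profile is not single-peaked on this axis.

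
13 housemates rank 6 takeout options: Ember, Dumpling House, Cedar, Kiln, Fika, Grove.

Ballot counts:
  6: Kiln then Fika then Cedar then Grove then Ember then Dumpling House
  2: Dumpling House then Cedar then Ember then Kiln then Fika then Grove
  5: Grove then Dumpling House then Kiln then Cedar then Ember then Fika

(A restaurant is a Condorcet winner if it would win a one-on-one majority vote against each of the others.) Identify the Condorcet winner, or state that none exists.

Pairwise majorities:
Ember vs Dumpling House: Ember is ranked higher on 6 ballots, Dumpling House on 7. Dumpling House wins 7–6.
Ember vs Cedar: 0 for Ember, 13 for Cedar — Cedar by 13–0.
Ember vs Kiln: Ember is ranked higher on 2 ballots, Kiln on 11. Kiln wins 11–2.
Ember vs Fika: 7 to 6, Ember.
Ember vs Grove: Ember preferred on 2 ballots; Grove wins 11–2.
Dumpling House vs Cedar: Dumpling House is ranked higher on 2+5 = 7 ballots, Cedar on 6. Dumpling House wins 7–6.
Dumpling House vs Kiln: Dumpling House preferred on 2+5 = 7 ballots; Dumpling House wins 7–6.
Dumpling House vs Fika: 7 to 6, Dumpling House.
Dumpling House vs Grove: Dumpling House preferred on 2 ballots; Grove wins 11–2.
Cedar vs Kiln: Cedar is ranked higher on 2 ballots, Kiln on 11. Kiln wins 11–2.
Cedar vs Fika: 7 to 6, Cedar.
Cedar vs Grove: Cedar preferred on 6+2 = 8 ballots; Cedar wins 8–5.
Kiln vs Fika: Kiln preferred on 6+2+5 = 13 ballots; Kiln wins 13–0.
Kiln vs Grove: 6+2 = 8 for Kiln, 5 for Grove — Kiln by 8–5.
Fika vs Grove: Fika is ranked higher on 6+2 = 8 ballots, Grove on 5. Fika wins 8–5.
Each restaurant drops at least one matchup (Ember loses to Dumpling House; Dumpling House loses to Grove; Cedar loses to Dumpling House; Kiln loses to Dumpling House; Fika loses to Ember; Grove loses to Cedar); the cycle Ember → Fika → Grove → Ember rules out a Condorcet winner.

none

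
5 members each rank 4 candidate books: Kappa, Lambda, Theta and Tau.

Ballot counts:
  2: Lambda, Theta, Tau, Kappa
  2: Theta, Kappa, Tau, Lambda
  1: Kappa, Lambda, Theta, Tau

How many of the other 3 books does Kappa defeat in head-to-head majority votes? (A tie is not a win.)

Kappa against each rival (5 members):
Kappa vs Lambda: Kappa is ranked higher on 2+1 = 3 ballots, Lambda on 2. Kappa wins 3–2.
Kappa vs Theta: Theta, 4–1.
Kappa vs Tau: Kappa preferred on 2+1 = 3 ballots; Kappa wins 3–2.
Kappa beats Lambda, Tau; loses to Theta — 2 pairwise wins.

2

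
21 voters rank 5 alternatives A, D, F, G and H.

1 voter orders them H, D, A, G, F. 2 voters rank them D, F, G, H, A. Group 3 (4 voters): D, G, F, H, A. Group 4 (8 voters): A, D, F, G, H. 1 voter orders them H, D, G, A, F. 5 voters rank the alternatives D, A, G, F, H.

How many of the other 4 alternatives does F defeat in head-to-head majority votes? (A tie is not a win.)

F against each rival (21 voters):
F vs A: F preferred on 2+4 = 6 ballots; A wins 15–6.
F–D: D 21–0.
F vs G: F preferred on 2+8 = 10 ballots; G wins 11–10.
F vs H: 19 to 2, F.
F beats H; loses to A, D, G — 1 pairwise win.

1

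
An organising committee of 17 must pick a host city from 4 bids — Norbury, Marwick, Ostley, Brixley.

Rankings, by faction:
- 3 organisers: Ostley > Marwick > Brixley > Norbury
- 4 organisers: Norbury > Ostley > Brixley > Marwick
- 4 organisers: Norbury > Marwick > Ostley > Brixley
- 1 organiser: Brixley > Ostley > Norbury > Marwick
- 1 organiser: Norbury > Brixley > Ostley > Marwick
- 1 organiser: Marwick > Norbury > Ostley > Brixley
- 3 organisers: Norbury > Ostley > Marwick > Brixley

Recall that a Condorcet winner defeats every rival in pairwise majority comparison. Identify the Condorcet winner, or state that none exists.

Head-to-head results (17 organisers):
Norbury vs Marwick: Norbury wins 13–4.
Norbury vs Ostley: Norbury wins 13–4.
Norbury vs Brixley: Norbury, 13–4.
Marwick–Ostley: Ostley 12–5.
Marwick–Brixley: Marwick 11–6.
Ostley vs Brixley: Ostley wins 15–2.
Only Norbury has no losses; Norbury is the Condorcet winner.

Norbury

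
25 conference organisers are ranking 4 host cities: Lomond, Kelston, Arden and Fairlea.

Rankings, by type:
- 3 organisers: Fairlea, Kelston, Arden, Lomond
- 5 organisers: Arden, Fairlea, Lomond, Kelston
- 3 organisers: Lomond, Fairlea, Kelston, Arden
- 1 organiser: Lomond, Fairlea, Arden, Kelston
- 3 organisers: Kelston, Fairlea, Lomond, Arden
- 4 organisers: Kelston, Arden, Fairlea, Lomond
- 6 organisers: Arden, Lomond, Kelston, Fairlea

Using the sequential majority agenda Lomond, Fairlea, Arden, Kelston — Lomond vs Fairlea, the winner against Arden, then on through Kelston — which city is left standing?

Kelston

Round 1: Lomond vs Fairlea — 10–15, Fairlea advances.
Round 2: Fairlea vs Arden — 10–15, Arden advances.
Round 3: Arden vs Kelston — 12–13, Kelston advances.
Kelston survives the agenda.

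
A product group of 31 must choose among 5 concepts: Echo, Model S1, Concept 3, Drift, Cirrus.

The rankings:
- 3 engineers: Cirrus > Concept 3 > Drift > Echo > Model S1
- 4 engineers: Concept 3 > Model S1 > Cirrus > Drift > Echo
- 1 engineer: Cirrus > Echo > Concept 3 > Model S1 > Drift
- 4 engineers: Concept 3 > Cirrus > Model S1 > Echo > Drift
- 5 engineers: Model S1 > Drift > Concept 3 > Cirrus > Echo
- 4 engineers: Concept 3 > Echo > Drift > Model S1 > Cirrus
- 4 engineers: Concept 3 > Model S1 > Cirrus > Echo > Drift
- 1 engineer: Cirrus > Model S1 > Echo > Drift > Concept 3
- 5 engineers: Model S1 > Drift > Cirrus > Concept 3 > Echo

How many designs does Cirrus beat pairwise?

Cirrus against each rival (31 engineers):
Cirrus vs Echo: Cirrus is ranked higher on 27 ballots, Echo on 4. Cirrus wins 27–4.
Cirrus vs Model S1: Cirrus preferred on 3+1+4+1 = 9 ballots; Model S1 wins 22–9.
Cirrus vs Concept 3: 3+1+1+5 = 10 for Cirrus, 21 for Concept 3 — Concept 3 by 21–10.
Cirrus vs Drift: Cirrus preferred on 3+4+1+4+4+1 = 17 ballots; Cirrus wins 17–14.
Cirrus beats Echo, Drift; loses to Model S1, Concept 3 — 2 pairwise wins.

2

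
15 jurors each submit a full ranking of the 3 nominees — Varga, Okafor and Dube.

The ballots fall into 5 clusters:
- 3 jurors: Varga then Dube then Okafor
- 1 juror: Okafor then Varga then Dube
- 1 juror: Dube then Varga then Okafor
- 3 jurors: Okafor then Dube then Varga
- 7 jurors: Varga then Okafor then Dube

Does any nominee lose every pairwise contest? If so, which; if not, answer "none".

Dube

Head-to-head results (15 jurors):
Varga vs Okafor: Varga is ranked higher on 3+1+7 = 11 ballots, Okafor on 4. Varga wins 11–4.
Varga vs Dube: 3+1+7 = 11 for Varga, 4 for Dube — Varga by 11–4.
Okafor vs Dube: Okafor is ranked higher on 1+3+7 = 11 ballots, Dube on 4. Okafor wins 11–4.
Only Dube has no wins; Dube is the Condorcet loser.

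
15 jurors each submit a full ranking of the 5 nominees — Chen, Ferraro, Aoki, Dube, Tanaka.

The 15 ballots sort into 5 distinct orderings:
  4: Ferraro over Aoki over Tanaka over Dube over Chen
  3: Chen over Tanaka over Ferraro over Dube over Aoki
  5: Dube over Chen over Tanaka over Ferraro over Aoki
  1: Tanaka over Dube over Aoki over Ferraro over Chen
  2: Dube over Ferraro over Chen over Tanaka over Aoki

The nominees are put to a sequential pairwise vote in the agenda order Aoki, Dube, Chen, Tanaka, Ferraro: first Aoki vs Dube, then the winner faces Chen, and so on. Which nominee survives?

Tanaka

Round 1: Aoki vs Dube — 4–11, Dube advances.
Round 2: Dube vs Chen — 12–3, Dube advances.
Round 3: Dube vs Tanaka — 7–8, Tanaka advances.
Round 4: Tanaka vs Ferraro — 9–6, Tanaka advances.
The agenda winner is Tanaka.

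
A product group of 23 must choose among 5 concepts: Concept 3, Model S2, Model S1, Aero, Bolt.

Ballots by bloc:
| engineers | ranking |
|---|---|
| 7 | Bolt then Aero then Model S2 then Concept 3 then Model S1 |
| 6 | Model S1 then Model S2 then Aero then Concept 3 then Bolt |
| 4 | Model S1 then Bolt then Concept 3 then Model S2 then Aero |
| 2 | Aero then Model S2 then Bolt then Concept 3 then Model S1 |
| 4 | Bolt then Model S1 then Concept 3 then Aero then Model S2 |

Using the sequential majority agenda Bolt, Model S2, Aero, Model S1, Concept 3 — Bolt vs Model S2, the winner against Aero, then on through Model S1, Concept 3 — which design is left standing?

Bolt

Round 1: Bolt vs Model S2 — 15–8, Bolt advances.
Round 2: Bolt vs Aero — 15–8, Bolt advances.
Round 3: Bolt vs Model S1 — 13–10, Bolt advances.
Round 4: Bolt vs Concept 3 — 17–6, Bolt advances.
Bolt survives the agenda.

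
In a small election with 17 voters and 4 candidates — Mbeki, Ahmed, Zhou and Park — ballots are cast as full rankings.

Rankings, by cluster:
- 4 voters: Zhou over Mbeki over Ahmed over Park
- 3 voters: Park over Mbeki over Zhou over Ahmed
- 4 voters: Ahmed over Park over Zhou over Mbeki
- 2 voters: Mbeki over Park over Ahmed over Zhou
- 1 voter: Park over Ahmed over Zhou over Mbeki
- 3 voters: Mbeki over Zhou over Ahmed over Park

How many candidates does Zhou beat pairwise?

2

Zhou against each rival (17 voters):
Zhou vs Mbeki: Zhou, 9–8.
Zhou vs Ahmed: 10 to 7, Zhou.
Zhou vs Park: Park wins 10–7.
Zhou beats Mbeki, Ahmed; loses to Park — 2 pairwise wins.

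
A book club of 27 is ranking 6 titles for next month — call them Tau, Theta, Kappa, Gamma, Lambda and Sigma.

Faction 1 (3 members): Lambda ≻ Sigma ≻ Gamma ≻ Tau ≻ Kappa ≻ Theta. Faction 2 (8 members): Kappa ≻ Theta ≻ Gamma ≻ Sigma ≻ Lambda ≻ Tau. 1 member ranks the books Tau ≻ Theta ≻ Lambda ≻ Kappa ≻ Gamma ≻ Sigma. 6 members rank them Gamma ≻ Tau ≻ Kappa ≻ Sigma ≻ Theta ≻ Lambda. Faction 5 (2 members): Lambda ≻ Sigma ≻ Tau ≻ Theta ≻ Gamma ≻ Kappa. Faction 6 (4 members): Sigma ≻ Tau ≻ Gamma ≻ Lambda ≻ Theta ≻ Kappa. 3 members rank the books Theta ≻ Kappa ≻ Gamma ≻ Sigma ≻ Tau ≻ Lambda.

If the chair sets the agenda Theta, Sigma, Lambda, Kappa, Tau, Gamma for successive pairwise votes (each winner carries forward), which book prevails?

Round 1: Theta vs Sigma — 12–15, Sigma advances.
Round 2: Sigma vs Lambda — 21–6, Sigma advances.
Round 3: Sigma vs Kappa — 9–18, Kappa advances.
Round 4: Kappa vs Tau — 11–16, Tau advances.
Round 5: Tau vs Gamma — 7–20, Gamma advances.
The agenda winner is Gamma.

Gamma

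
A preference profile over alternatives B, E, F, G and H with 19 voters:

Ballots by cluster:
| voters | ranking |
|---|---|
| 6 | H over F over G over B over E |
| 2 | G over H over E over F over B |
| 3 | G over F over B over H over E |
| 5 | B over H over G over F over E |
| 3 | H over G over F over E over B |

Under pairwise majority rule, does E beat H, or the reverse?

No ballot ranks E above H: 0.
Ballots ranking H above E: 19 − 0 = 19.
H wins the head-to-head 19–0.

H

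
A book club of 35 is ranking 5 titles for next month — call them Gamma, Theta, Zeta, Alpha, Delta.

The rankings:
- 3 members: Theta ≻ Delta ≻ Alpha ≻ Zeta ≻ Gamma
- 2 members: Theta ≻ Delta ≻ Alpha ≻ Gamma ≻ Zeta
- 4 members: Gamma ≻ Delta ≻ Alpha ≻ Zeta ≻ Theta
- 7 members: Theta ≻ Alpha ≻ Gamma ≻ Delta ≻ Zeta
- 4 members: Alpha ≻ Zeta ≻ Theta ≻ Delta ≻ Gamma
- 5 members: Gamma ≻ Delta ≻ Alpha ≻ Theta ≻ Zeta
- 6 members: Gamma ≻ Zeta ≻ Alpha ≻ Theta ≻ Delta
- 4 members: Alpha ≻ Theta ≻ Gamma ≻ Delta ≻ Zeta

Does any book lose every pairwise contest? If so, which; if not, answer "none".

Pairwise majorities:
Gamma vs Theta: Theta wins 20–15.
Gamma vs Zeta: Gamma wins 28–7.
Gamma vs Alpha: Alpha wins 20–15.
Gamma vs Delta: Gamma preferred on 4+7+5+6+4 = 26 ballots; Gamma wins 26–9.
Theta vs Zeta: Theta preferred on 3+2+7+5+4 = 21 ballots; Theta wins 21–14.
Theta vs Alpha: Alpha, 23–12.
Theta vs Delta: Theta is ranked higher on 3+2+7+4+6+4 = 26 ballots, Delta on 9. Theta wins 26–9.
Zeta vs Alpha: 6 to 29, Alpha.
Zeta vs Delta: Delta, 25–10.
Alpha vs Delta: Alpha, 21–14.
Zeta is beaten in every head-to-head and is the Condorcet loser.

Zeta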